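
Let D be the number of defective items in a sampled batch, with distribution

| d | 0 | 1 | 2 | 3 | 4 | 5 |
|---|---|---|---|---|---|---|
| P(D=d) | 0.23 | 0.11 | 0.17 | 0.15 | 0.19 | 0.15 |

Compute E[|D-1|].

E[|D-1|] = Σ |d-1|·P(D=d)
 = 1·0.23 + 0·0.11 + 1·0.17 + 2·0.15 + 3·0.19 + 4·0.15
 = 0.23 + 0 + 0.17 + 0.3 + 0.57 + 0.6
 = 1.87

1.87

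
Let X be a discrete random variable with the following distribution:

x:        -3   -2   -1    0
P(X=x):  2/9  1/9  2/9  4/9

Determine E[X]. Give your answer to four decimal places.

E[X] = Σ x·P(X=x)
 = (-3)·2/9 + (-2)·1/9 + (-1)·2/9 + 0·4/9
 = (-2/3) + (-2/9) + (-2/9) + 0
 = -10/9

-1.1111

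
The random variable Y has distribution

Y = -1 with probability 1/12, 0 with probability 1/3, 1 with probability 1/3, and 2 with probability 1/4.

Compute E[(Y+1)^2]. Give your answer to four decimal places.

E[(Y+1)^2] = Σ (y+1)^2·P(Y=y)
 = 0·1/12 + 1·1/3 + 4·1/3 + 9·1/4
 = 0 + 1/3 + 4/3 + 9/4
 = 47/12

3.9167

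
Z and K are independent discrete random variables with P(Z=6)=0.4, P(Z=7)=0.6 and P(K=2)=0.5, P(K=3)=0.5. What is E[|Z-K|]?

E[|Z-K|] = Σ_z Σ_k |z-k| · P(Z=z)P(K=k)
 = 4·0.2 + 3·0.2 + 5·0.3 + 4·0.3
 = 0.8 + 0.6 + 1.5 + 1.2
 = 4.1

4.1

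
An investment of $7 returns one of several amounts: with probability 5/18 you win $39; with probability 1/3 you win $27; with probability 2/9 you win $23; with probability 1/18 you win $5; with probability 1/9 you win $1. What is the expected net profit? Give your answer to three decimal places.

18.333

E[payout] = 39·5/18 + 27·1/3 + 23·2/9 + 5·1/18 + 1·1/9
 = 65/6 + 9 + 46/9 + 5/18 + 1/9
 = 76/3
Net = 76/3 - 7 = 55/3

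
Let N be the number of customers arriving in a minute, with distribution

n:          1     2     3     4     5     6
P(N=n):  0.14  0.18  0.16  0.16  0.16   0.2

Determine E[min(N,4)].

E[min(N,4)] = Σ min(n,4)·P(N=n)
 = 1·0.14 + 2·0.18 + 3·0.16 + 4·0.16 + 4·0.16 + 4·0.2
 = 0.14 + 0.36 + 0.48 + 0.64 + 0.64 + 0.8
 = 3.06

3.06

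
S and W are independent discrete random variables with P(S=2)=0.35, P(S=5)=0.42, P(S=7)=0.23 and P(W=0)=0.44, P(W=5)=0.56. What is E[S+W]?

E[S+W] = Σ_s Σ_w (s+w) · P(S=s)P(W=w)
 = 2·0.154 + 7·0.196 + 5·0.1848 + 10·0.2352 + 7·0.1012 + 12·0.1288
 = 0.308 + 1.372 + 0.924 + 2.352 + 0.7084 + 1.5456
 = 7.21

7.21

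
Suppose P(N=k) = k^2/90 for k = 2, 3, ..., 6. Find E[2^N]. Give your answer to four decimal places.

E[2^N] = Σ 2^n·P(N=n)
 = 4·2/45 + 8·1/10 + 16·8/45 + 32·5/18 + 64·2/5
 = 8/45 + 4/5 + 128/45 + 80/9 + 128/5
 = 1724/45

38.3111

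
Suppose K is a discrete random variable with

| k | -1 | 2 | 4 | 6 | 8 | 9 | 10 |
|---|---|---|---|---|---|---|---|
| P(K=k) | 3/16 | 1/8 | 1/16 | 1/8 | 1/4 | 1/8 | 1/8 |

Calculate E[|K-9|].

E[|K-9|] = Σ |k-9|·P(K=k)
 = 10·3/16 + 7·1/8 + 5·1/16 + 3·1/8 + 1·1/4 + 0·1/8 + 1·1/8
 = 15/8 + 7/8 + 5/16 + 3/8 + 1/4 + 0 + 1/8
 = 61/16

3.8125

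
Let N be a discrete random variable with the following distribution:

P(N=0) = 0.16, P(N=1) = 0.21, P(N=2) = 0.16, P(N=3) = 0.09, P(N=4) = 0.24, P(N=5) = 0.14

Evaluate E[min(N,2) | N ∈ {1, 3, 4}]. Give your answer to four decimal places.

P(N ∈ {1, 3, 4}) = 0.21 + 0.09 + 0.24 = 0.54.
E[min(N,2) | N ∈ {1, 3, 4}] = [1·0.21 + 2·0.09 + 2·0.24] / 0.54
 = 0.87 / 0.54
 = 29/18

1.6111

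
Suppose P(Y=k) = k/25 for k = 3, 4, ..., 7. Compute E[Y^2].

31

E[Y^2] = Σ y^2·P(Y=y)
 = 9·3/25 + 16·4/25 + 25·1/5 + 36·6/25 + 49·7/25
 = 27/25 + 64/25 + 5 + 216/25 + 343/25
 = 31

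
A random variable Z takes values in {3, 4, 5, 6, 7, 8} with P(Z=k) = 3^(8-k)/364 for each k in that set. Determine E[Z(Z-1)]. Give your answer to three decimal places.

9.401

E[Z(Z-1)] = Σ z(z-1)·P(Z=z)
 = 6·243/364 + 12·81/364 + 20·27/364 + 30·9/364 + 42·3/364 + 56·1/364
 = 729/182 + 243/91 + 135/91 + 135/182 + 9/26 + 2/13
 = 1711/182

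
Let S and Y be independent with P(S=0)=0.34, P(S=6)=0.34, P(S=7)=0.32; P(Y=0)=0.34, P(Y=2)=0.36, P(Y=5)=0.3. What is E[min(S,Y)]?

1.4652

E[min(S,Y)] = Σ_s Σ_y min(s,y) · P(S=s)P(Y=y)
 = 0·0.1156 + 0·0.1224 + 0·0.102 + 0·0.1156 + 2·0.1224 + 5·0.102 + 0·0.1088 + 2·0.1152 + 5·0.096
 = 0 + 0 + 0 + 0 + 0.2448 + 0.51 + 0 + 0.2304 + 0.48
 = 1.4652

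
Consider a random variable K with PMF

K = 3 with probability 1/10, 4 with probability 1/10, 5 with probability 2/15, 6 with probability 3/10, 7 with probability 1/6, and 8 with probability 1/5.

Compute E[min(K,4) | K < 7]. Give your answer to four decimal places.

P(K < 7) = 1/10 + 1/10 + 2/15 + 3/10 = 19/30.
E[min(K,4) | K < 7] = [3·1/10 + 4·1/10 + 4·2/15 + 4·3/10] / (19/30)
 = 73/30 / (19/30)
 = 73/19

3.8421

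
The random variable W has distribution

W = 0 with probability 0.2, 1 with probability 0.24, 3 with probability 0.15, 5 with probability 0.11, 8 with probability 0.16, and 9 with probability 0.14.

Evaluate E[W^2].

E[W^2] = Σ w^2·P(W=w)
 = 0·0.2 + 1·0.24 + 9·0.15 + 25·0.11 + 64·0.16 + 81·0.14
 = 0 + 0.24 + 1.35 + 2.75 + 10.24 + 11.34
 = 25.92

25.92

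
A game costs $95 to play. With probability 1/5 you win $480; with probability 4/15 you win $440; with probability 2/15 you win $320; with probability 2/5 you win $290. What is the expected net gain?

E[payout] = 480·1/5 + 440·4/15 + 320·2/15 + 290·2/5
 = 96 + 352/3 + 128/3 + 116
 = 372
Net = 372 - 95 = 277

277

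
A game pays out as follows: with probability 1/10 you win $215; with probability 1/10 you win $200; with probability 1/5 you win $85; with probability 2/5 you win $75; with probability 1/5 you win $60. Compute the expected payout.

100.5

E[payout] = 215·1/10 + 200·1/10 + 85·1/5 + 75·2/5 + 60·1/5
 = 43/2 + 20 + 17 + 30 + 12
 = 201/2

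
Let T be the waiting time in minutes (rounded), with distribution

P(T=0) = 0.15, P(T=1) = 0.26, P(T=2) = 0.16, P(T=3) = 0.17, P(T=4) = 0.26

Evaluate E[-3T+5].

-1.39

E[-3T+5] = Σ (-3t+5)·P(T=t)
 = 5·0.15 + 2·0.26 + (-1)·0.16 + (-4)·0.17 + (-7)·0.26
 = 0.75 + 0.52 + (-0.16) + (-0.68) + (-1.82)
 = -1.39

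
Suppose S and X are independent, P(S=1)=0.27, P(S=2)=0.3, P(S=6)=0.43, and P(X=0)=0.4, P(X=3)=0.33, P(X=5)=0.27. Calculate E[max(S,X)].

E[max(S,X)] = Σ_s Σ_x max(s,x) · P(S=s)P(X=x)
 = 1·0.108 + 3·0.0891 + 5·0.0729 + 2·0.12 + 3·0.099 + 5·0.081 + 6·0.172 + 6·0.1419 + 6·0.1161
 = 0.108 + 0.2673 + 0.3645 + 0.24 + 0.297 + 0.405 + 1.032 + 0.8514 + 0.6966
 = 4.2618

4.2618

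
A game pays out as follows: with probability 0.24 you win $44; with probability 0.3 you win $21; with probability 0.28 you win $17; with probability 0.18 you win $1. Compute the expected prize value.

21.8

E[payout] = 44·0.24 + 21·0.3 + 17·0.28 + 1·0.18
 = 10.56 + 6.3 + 4.76 + 0.18
 = 21.8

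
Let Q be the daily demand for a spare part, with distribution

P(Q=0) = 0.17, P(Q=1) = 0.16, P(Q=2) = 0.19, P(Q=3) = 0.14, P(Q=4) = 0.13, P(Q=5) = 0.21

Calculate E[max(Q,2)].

E[max(Q,2)] = Σ max(q,2)·P(Q=q)
 = 2·0.17 + 2·0.16 + 2·0.19 + 3·0.14 + 4·0.13 + 5·0.21
 = 0.34 + 0.32 + 0.38 + 0.42 + 0.52 + 1.05
 = 3.03

3.03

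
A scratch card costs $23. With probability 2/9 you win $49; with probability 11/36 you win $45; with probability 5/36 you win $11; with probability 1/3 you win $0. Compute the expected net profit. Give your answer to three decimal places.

3.167

E[payout] = 49·2/9 + 45·11/36 + 11·5/36 + 0·1/3
 = 98/9 + 55/4 + 55/36 + 0
 = 157/6
Net = 157/6 - 23 = 19/6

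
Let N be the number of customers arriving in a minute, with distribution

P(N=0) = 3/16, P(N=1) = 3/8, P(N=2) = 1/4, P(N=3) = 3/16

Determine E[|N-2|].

E[|N-2|] = Σ |n-2|·P(N=n)
 = 2·3/16 + 1·3/8 + 0·1/4 + 1·3/16
 = 3/8 + 3/8 + 0 + 3/16
 = 15/16

0.9375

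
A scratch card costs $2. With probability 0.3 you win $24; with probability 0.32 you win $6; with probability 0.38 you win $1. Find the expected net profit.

7.5

E[payout] = 24·0.3 + 6·0.32 + 1·0.38
 = 7.2 + 1.92 + 0.38
 = 9.5
Net = 9.5 - 2 = 7.5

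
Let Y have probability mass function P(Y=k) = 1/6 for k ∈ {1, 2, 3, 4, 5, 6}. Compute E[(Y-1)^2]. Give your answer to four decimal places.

9.1667

E[(Y-1)^2] = Σ (y-1)^2·P(Y=y)
 = 0·1/6 + 1·1/6 + 4·1/6 + 9·1/6 + 16·1/6 + 25·1/6
 = 0 + 1/6 + 2/3 + 3/2 + 8/3 + 25/6
 = 55/6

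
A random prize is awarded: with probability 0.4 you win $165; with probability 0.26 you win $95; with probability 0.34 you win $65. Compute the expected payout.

E[payout] = 165·0.4 + 95·0.26 + 65·0.34
 = 66 + 24.7 + 22.1
 = 112.8

112.8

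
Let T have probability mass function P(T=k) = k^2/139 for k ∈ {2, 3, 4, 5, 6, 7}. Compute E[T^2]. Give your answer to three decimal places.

33.633

E[T^2] = Σ t^2·P(T=t)
 = 4·4/139 + 9·9/139 + 16·16/139 + 25·25/139 + 36·36/139 + 49·49/139
 = 16/139 + 81/139 + 256/139 + 625/139 + 1296/139 + 2401/139
 = 4675/139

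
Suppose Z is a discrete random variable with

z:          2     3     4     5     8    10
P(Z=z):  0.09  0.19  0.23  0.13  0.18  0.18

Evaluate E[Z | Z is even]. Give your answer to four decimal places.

P(Z is even) = 0.09 + 0.23 + 0.18 + 0.18 = 0.68.
E[Z | Z is even] = [2·0.09 + 4·0.23 + 8·0.18 + 10·0.18] / 0.68
 = 4.34 / 0.68
 = 217/34

6.3824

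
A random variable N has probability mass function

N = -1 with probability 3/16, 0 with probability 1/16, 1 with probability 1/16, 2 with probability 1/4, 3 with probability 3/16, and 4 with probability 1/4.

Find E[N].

1.9375

E[N] = Σ n·P(N=n)
 = (-1)·3/16 + 0·1/16 + 1·1/16 + 2·1/4 + 3·3/16 + 4·1/4
 = (-3/16) + 0 + 1/16 + 1/2 + 9/16 + 1
 = 31/16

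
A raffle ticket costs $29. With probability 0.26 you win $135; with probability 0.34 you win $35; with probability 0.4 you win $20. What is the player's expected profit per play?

26

E[payout] = 135·0.26 + 35·0.34 + 20·0.4
 = 35.1 + 11.9 + 8
 = 55
Net = 55 - 29 = 26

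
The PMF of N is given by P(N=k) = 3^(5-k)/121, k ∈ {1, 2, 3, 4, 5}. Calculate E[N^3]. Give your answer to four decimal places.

E[N^3] = Σ n^3·P(N=n)
 = 1·81/121 + 8·27/121 + 27·9/121 + 64·3/121 + 125·1/121
 = 81/121 + 216/121 + 243/121 + 192/121 + 125/121
 = 857/121

7.0826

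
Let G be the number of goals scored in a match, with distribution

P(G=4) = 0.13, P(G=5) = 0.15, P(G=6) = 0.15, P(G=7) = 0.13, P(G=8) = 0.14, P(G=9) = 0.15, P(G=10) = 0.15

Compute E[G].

E[G] = Σ g·P(G=g)
 = 4·0.13 + 5·0.15 + 6·0.15 + 7·0.13 + 8·0.14 + 9·0.15 + 10·0.15
 = 0.52 + 0.75 + 0.9 + 0.91 + 1.12 + 1.35 + 1.5
 = 7.05

7.05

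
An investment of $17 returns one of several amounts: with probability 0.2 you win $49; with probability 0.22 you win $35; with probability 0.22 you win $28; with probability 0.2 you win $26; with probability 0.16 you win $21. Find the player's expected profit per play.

15.22

E[payout] = 49·0.2 + 35·0.22 + 28·0.22 + 26·0.2 + 21·0.16
 = 9.8 + 7.7 + 6.16 + 5.2 + 3.36
 = 32.22
Net = 32.22 - 17 = 15.22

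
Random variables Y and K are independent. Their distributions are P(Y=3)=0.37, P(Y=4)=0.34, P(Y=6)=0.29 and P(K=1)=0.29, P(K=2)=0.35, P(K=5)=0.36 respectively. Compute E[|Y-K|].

2.1976

E[|Y-K|] = Σ_y Σ_k |y-k| · P(Y=y)P(K=k)
 = 2·0.1073 + 1·0.1295 + 2·0.1332 + 3·0.0986 + 2·0.119 + 1·0.1224 + 5·0.0841 + 4·0.1015 + 1·0.1044
 = 0.2146 + 0.1295 + 0.2664 + 0.2958 + 0.238 + 0.1224 + 0.4205 + 0.406 + 0.1044
 = 2.1976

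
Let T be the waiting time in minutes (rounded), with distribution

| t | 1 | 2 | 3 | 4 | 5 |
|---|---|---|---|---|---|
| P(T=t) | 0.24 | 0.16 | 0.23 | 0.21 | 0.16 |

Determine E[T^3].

41.17

E[T^3] = Σ t^3·P(T=t)
 = 1·0.24 + 8·0.16 + 27·0.23 + 64·0.21 + 125·0.16
 = 0.24 + 1.28 + 6.21 + 13.44 + 20
 = 41.17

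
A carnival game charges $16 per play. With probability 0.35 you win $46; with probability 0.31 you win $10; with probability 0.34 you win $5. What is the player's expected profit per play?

4.9

E[payout] = 46·0.35 + 10·0.31 + 5·0.34
 = 16.1 + 3.1 + 1.7
 = 20.9
Net = 20.9 - 16 = 4.9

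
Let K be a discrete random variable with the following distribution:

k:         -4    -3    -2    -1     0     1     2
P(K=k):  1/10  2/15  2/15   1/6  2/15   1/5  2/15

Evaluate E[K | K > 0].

1.4

P(K > 0) = 1/5 + 2/15 = 1/3.
E[K | K > 0] = [1·1/5 + 2·2/15] / (1/3)
 = 7/15 / (1/3)
 = 7/5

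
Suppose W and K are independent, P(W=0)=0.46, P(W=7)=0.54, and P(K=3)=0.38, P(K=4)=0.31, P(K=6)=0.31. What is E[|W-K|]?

E[|W-K|] = Σ_w Σ_k |w-k| · P(W=w)P(K=k)
 = 3·0.1748 + 4·0.1426 + 6·0.1426 + 4·0.2052 + 3·0.1674 + 1·0.1674
 = 0.5244 + 0.5704 + 0.8556 + 0.8208 + 0.5022 + 0.1674
 = 3.4408

3.4408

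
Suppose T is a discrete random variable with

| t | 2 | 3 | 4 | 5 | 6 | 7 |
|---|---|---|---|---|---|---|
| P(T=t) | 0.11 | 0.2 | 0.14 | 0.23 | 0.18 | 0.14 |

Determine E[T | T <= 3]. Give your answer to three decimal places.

P(T <= 3) = 0.11 + 0.2 = 0.31.
E[T | T <= 3] = [2·0.11 + 3·0.2] / 0.31
 = 0.82 / 0.31
 = 82/31

2.645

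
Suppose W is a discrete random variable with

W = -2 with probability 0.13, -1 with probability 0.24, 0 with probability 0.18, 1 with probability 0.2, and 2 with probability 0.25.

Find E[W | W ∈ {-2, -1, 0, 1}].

P(W ∈ {-2, -1, 0, 1}) = 0.13 + 0.24 + 0.18 + 0.2 = 0.75.
E[W | W ∈ {-2, -1, 0, 1}] = [(-2)·0.13 + (-1)·0.24 + 0·0.18 + 1·0.2] / 0.75
 = -0.3 / 0.75
 = -2/5

-0.4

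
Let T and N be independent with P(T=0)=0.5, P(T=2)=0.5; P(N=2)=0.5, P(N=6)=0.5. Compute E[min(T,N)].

E[min(T,N)] = Σ_t Σ_n min(t,n) · P(T=t)P(N=n)
 = 0·0.25 + 0·0.25 + 2·0.25 + 2·0.25
 = 0 + 0 + 0.5 + 0.5
 = 1

1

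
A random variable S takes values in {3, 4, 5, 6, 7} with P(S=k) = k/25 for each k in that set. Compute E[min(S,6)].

E[min(S,6)] = Σ min(s,6)·P(S=s)
 = 3·3/25 + 4·4/25 + 5·1/5 + 6·6/25 + 6·7/25
 = 9/25 + 16/25 + 1 + 36/25 + 42/25
 = 128/25

5.12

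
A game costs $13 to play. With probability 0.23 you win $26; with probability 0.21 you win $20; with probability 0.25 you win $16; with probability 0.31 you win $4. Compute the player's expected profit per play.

E[payout] = 26·0.23 + 20·0.21 + 16·0.25 + 4·0.31
 = 5.98 + 4.2 + 4 + 1.24
 = 15.42
Net = 15.42 - 13 = 2.42

2.42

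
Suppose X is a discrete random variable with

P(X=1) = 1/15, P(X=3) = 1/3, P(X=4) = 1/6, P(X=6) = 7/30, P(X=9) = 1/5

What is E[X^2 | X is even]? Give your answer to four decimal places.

P(X is even) = 1/6 + 7/30 = 2/5.
E[X^2 | X is even] = [16·1/6 + 36·7/30] / (2/5)
 = 166/15 / (2/5)
 = 83/3

27.6667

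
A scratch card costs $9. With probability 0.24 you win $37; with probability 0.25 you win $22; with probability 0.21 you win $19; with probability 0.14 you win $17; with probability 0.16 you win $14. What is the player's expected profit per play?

13.99

E[payout] = 37·0.24 + 22·0.25 + 19·0.21 + 17·0.14 + 14·0.16
 = 8.88 + 5.5 + 3.99 + 2.38 + 2.24
 = 22.99
Net = 22.99 - 9 = 13.99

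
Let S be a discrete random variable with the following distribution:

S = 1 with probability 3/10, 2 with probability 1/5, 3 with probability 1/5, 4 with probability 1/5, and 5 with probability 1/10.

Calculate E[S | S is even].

3

P(S is even) = 1/5 + 1/5 = 2/5.
E[S | S is even] = [2·1/5 + 4·1/5] / (2/5)
 = 6/5 / (2/5)
 = 3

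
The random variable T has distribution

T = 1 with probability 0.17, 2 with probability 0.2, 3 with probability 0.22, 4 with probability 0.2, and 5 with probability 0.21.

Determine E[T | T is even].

P(T is even) = 0.2 + 0.2 = 0.4.
E[T | T is even] = [2·0.2 + 4·0.2] / 0.4
 = 1.2 / 0.4
 = 3

3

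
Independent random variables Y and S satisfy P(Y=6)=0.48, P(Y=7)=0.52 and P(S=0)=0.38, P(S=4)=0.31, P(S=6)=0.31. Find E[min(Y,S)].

3.1

E[min(Y,S)] = Σ_y Σ_s min(y,s) · P(Y=y)P(S=s)
 = 0·0.1824 + 4·0.1488 + 6·0.1488 + 0·0.1976 + 4·0.1612 + 6·0.1612
 = 0 + 0.5952 + 0.8928 + 0 + 0.6448 + 0.9672
 = 3.1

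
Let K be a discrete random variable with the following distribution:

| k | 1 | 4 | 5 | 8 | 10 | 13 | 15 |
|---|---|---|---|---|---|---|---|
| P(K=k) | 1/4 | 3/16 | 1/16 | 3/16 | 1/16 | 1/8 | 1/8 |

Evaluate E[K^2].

72.3125

E[K^2] = Σ k^2·P(K=k)
 = 1·1/4 + 16·3/16 + 25·1/16 + 64·3/16 + 100·1/16 + 169·1/8 + 225·1/8
 = 1/4 + 3 + 25/16 + 12 + 25/4 + 169/8 + 225/8
 = 1157/16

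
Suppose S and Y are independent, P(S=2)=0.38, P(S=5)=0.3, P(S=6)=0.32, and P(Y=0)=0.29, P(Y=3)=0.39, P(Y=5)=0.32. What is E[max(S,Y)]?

4.693

E[max(S,Y)] = Σ_s Σ_y max(s,y) · P(S=s)P(Y=y)
 = 2·0.1102 + 3·0.1482 + 5·0.1216 + 5·0.087 + 5·0.117 + 5·0.096 + 6·0.0928 + 6·0.1248 + 6·0.1024
 = 0.2204 + 0.4446 + 0.608 + 0.435 + 0.585 + 0.48 + 0.5568 + 0.7488 + 0.6144
 = 4.693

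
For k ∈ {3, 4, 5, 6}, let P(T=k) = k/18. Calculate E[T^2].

24

E[T^2] = Σ t^2·P(T=t)
 = 9·1/6 + 16·2/9 + 25·5/18 + 36·1/3
 = 3/2 + 32/9 + 125/18 + 12
 = 24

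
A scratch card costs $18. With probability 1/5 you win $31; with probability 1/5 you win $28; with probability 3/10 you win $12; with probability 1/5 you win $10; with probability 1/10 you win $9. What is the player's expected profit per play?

E[payout] = 31·1/5 + 28·1/5 + 12·3/10 + 10·1/5 + 9·1/10
 = 31/5 + 28/5 + 18/5 + 2 + 9/10
 = 183/10
Net = 183/10 - 18 = 3/10

0.3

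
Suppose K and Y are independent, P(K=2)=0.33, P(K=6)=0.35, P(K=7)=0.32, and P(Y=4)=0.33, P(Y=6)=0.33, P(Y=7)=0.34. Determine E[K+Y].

E[K+Y] = Σ_k Σ_y (k+y) · P(K=k)P(Y=y)
 = 6·0.1089 + 8·0.1089 + 9·0.1122 + 10·0.1155 + 12·0.1155 + 13·0.119 + 11·0.1056 + 13·0.1056 + 14·0.1088
 = 0.6534 + 0.8712 + 1.0098 + 1.155 + 1.386 + 1.547 + 1.1616 + 1.3728 + 1.5232
 = 10.68

10.68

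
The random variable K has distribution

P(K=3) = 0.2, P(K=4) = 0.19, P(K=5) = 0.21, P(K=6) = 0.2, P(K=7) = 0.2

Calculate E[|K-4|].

1.41

E[|K-4|] = Σ |k-4|·P(K=k)
 = 1·0.2 + 0·0.19 + 1·0.21 + 2·0.2 + 3·0.2
 = 0.2 + 0 + 0.21 + 0.4 + 0.6
 = 1.41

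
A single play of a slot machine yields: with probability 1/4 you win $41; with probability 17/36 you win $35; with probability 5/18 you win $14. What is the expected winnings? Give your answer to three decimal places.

30.667

E[payout] = 41·1/4 + 35·17/36 + 14·5/18
 = 41/4 + 595/36 + 35/9
 = 92/3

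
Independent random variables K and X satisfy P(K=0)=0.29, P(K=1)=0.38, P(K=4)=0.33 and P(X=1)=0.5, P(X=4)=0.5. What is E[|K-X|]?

1.79

E[|K-X|] = Σ_k Σ_x |k-x| · P(K=k)P(X=x)
 = 1·0.145 + 4·0.145 + 0·0.19 + 3·0.19 + 3·0.165 + 0·0.165
 = 0.145 + 0.58 + 0 + 0.57 + 0.495 + 0
 = 1.79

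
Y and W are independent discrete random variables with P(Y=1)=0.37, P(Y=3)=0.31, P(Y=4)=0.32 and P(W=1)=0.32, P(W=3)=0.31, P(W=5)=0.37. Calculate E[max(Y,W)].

3.7048

E[max(Y,W)] = Σ_y Σ_w max(y,w) · P(Y=y)P(W=w)
 = 1·0.1184 + 3·0.1147 + 5·0.1369 + 3·0.0992 + 3·0.0961 + 5·0.1147 + 4·0.1024 + 4·0.0992 + 5·0.1184
 = 0.1184 + 0.3441 + 0.6845 + 0.2976 + 0.2883 + 0.5735 + 0.4096 + 0.3968 + 0.592
 = 3.7048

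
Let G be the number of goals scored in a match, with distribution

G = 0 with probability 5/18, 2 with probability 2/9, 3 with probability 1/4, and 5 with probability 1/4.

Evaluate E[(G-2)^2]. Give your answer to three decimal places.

3.611

E[(G-2)^2] = Σ (g-2)^2·P(G=g)
 = 4·5/18 + 0·2/9 + 1·1/4 + 9·1/4
 = 10/9 + 0 + 1/4 + 9/4
 = 65/18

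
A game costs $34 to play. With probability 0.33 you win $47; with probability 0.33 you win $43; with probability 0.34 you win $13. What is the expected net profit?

0.12

E[payout] = 47·0.33 + 43·0.33 + 13·0.34
 = 15.51 + 14.19 + 4.42
 = 34.12
Net = 34.12 - 34 = 0.12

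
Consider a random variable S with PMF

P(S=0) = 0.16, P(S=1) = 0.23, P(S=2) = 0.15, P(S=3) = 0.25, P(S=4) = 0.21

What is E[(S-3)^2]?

E[(S-3)^2] = Σ (s-3)^2·P(S=s)
 = 9·0.16 + 4·0.23 + 1·0.15 + 0·0.25 + 1·0.21
 = 1.44 + 0.92 + 0.15 + 0 + 0.21
 = 2.72

2.72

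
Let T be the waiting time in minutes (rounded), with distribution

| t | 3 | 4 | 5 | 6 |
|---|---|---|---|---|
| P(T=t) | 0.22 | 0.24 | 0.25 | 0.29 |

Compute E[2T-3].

E[2T-3] = Σ (2t-3)·P(T=t)
 = 3·0.22 + 5·0.24 + 7·0.25 + 9·0.29
 = 0.66 + 1.2 + 1.75 + 2.61
 = 6.22

6.22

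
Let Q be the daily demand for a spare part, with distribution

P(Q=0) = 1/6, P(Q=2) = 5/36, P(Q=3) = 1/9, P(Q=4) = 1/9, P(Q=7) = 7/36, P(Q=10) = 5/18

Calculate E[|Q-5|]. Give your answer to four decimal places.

E[|Q-5|] = Σ |q-5|·P(Q=q)
 = 5·1/6 + 3·5/36 + 2·1/9 + 1·1/9 + 2·7/36 + 5·5/18
 = 5/6 + 5/12 + 2/9 + 1/9 + 7/18 + 25/18
 = 121/36

3.3611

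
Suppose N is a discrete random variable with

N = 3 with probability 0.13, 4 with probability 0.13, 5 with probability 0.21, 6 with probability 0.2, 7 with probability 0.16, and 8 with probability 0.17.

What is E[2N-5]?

E[2N-5] = Σ (2n-5)·P(N=n)
 = 1·0.13 + 3·0.13 + 5·0.21 + 7·0.2 + 9·0.16 + 11·0.17
 = 0.13 + 0.39 + 1.05 + 1.4 + 1.44 + 1.87
 = 6.28

6.28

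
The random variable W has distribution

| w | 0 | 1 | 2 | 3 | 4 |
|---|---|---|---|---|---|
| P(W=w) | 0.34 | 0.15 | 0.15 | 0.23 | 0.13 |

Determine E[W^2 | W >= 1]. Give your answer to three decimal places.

P(W >= 1) = 0.15 + 0.15 + 0.23 + 0.13 = 0.66.
E[W^2 | W >= 1] = [1·0.15 + 4·0.15 + 9·0.23 + 16·0.13] / 0.66
 = 4.9 / 0.66
 = 245/33

7.424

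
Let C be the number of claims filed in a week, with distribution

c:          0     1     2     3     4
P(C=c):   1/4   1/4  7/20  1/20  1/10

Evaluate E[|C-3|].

1.7

E[|C-3|] = Σ |c-3|·P(C=c)
 = 3·1/4 + 2·1/4 + 1·7/20 + 0·1/20 + 1·1/10
 = 3/4 + 1/2 + 7/20 + 0 + 1/10
 = 17/10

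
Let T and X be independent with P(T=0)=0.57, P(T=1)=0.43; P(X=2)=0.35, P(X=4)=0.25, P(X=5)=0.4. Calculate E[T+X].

4.13

E[T+X] = Σ_t Σ_x (t+x) · P(T=t)P(X=x)
 = 2·0.1995 + 4·0.1425 + 5·0.228 + 3·0.1505 + 5·0.1075 + 6·0.172
 = 0.399 + 0.57 + 1.14 + 0.4515 + 0.5375 + 1.032
 = 4.13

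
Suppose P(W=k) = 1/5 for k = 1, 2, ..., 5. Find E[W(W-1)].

E[W(W-1)] = Σ w(w-1)·P(W=w)
 = 0·1/5 + 2·1/5 + 6·1/5 + 12·1/5 + 20·1/5
 = 0 + 2/5 + 6/5 + 12/5 + 4
 = 8

8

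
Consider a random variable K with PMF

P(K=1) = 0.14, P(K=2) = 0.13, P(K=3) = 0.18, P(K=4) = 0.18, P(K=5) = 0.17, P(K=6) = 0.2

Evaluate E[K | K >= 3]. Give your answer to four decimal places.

P(K >= 3) = 0.18 + 0.18 + 0.17 + 0.2 = 0.73.
E[K | K >= 3] = [3·0.18 + 4·0.18 + 5·0.17 + 6·0.2] / 0.73
 = 3.31 / 0.73
 = 331/73

4.5342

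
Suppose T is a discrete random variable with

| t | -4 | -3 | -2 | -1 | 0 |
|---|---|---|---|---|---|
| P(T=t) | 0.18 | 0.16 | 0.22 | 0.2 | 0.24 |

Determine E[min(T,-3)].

E[min(T,-3)] = Σ min(t,-3)·P(T=t)
 = (-4)·0.18 + (-3)·0.16 + (-3)·0.22 + (-3)·0.2 + (-3)·0.24
 = (-0.72) + (-0.48) + (-0.66) + (-0.6) + (-0.72)
 = -3.18

-3.18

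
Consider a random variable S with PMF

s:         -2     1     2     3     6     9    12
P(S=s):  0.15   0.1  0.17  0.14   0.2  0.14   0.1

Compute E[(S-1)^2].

E[(S-1)^2] = Σ (s-1)^2·P(S=s)
 = 9·0.15 + 0·0.1 + 1·0.17 + 4·0.14 + 25·0.2 + 64·0.14 + 121·0.1
 = 1.35 + 0 + 0.17 + 0.56 + 5 + 8.96 + 12.1
 = 28.14

28.14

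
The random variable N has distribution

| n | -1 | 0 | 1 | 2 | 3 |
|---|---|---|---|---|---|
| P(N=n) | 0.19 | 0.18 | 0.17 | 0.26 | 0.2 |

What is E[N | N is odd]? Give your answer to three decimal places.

1.036

P(N is odd) = 0.19 + 0.17 + 0.2 = 0.56.
E[N | N is odd] = [(-1)·0.19 + 1·0.17 + 3·0.2] / 0.56
 = 0.58 / 0.56
 = 29/28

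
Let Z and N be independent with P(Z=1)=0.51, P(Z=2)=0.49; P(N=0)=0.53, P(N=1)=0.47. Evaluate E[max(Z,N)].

E[max(Z,N)] = Σ_z Σ_n max(z,n) · P(Z=z)P(N=n)
 = 1·0.2703 + 1·0.2397 + 2·0.2597 + 2·0.2303
 = 0.2703 + 0.2397 + 0.5194 + 0.4606
 = 1.49

1.49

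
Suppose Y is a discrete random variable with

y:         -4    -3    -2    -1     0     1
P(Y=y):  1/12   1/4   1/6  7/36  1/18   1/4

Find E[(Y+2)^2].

E[(Y+2)^2] = Σ (y+2)^2·P(Y=y)
 = 4·1/12 + 1·1/4 + 0·1/6 + 1·7/36 + 4·1/18 + 9·1/4
 = 1/3 + 1/4 + 0 + 7/36 + 2/9 + 9/4
 = 13/4

3.25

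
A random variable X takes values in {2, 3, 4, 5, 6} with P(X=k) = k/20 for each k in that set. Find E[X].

4.5

E[X] = Σ x·P(X=x)
 = 2·1/10 + 3·3/20 + 4·1/5 + 5·1/4 + 6·3/10
 = 1/5 + 9/20 + 4/5 + 5/4 + 9/5
 = 9/2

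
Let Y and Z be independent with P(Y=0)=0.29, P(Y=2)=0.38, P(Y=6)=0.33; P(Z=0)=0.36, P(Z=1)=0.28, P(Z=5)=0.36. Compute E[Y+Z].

4.82

E[Y+Z] = Σ_y Σ_z (y+z) · P(Y=y)P(Z=z)
 = 0·0.1044 + 1·0.0812 + 5·0.1044 + 2·0.1368 + 3·0.1064 + 7·0.1368 + 6·0.1188 + 7·0.0924 + 11·0.1188
 = 0 + 0.0812 + 0.522 + 0.2736 + 0.3192 + 0.9576 + 0.7128 + 0.6468 + 1.3068
 = 4.82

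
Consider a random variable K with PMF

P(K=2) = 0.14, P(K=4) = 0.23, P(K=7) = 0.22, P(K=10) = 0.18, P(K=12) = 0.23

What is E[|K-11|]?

E[|K-11|] = Σ |k-11|·P(K=k)
 = 9·0.14 + 7·0.23 + 4·0.22 + 1·0.18 + 1·0.23
 = 1.26 + 1.61 + 0.88 + 0.18 + 0.23
 = 4.16

4.16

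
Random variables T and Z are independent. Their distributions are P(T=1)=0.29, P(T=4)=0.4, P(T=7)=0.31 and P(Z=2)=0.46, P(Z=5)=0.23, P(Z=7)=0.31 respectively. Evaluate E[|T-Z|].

E[|T-Z|] = Σ_t Σ_z |t-z| · P(T=t)P(Z=z)
 = 1·0.1334 + 4·0.0667 + 6·0.0899 + 2·0.184 + 1·0.092 + 3·0.124 + 5·0.1426 + 2·0.0713 + 0·0.0961
 = 0.1334 + 0.2668 + 0.5394 + 0.368 + 0.092 + 0.372 + 0.713 + 0.1426 + 0
 = 2.6272

2.6272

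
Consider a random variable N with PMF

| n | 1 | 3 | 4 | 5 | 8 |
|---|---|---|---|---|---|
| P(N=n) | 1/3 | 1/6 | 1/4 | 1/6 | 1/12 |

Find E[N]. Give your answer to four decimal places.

3.3333

E[N] = Σ n·P(N=n)
 = 1·1/3 + 3·1/6 + 4·1/4 + 5·1/6 + 8·1/12
 = 1/3 + 1/2 + 1 + 5/6 + 2/3
 = 10/3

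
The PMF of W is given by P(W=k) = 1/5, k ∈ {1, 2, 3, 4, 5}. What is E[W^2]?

E[W^2] = Σ w^2·P(W=w)
 = 1·1/5 + 4·1/5 + 9·1/5 + 16·1/5 + 25·1/5
 = 1/5 + 4/5 + 9/5 + 16/5 + 5
 = 11

11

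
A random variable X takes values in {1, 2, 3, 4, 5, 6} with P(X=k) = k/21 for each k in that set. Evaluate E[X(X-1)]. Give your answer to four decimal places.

E[X(X-1)] = Σ x(x-1)·P(X=x)
 = 0·1/21 + 2·2/21 + 6·1/7 + 12·4/21 + 20·5/21 + 30·2/7
 = 0 + 4/21 + 6/7 + 16/7 + 100/21 + 60/7
 = 50/3

16.6667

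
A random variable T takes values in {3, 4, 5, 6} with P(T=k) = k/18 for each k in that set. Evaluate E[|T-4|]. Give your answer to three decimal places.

1.111

E[|T-4|] = Σ |t-4|·P(T=t)
 = 1·1/6 + 0·2/9 + 1·5/18 + 2·1/3
 = 1/6 + 0 + 5/18 + 2/3
 = 10/9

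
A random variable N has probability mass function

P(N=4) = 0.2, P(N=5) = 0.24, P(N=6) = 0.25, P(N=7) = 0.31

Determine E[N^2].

E[N^2] = Σ n^2·P(N=n)
 = 16·0.2 + 25·0.24 + 36·0.25 + 49·0.31
 = 3.2 + 6 + 9 + 15.19
 = 33.39

33.39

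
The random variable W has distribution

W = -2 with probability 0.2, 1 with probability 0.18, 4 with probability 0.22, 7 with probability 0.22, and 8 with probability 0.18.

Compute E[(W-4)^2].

13.68

E[(W-4)^2] = Σ (w-4)^2·P(W=w)
 = 36·0.2 + 9·0.18 + 0·0.22 + 9·0.22 + 16·0.18
 = 7.2 + 1.62 + 0 + 1.98 + 2.88
 = 13.68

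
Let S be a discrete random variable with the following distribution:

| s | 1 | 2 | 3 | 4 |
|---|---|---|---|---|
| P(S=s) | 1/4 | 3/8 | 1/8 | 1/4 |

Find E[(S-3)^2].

E[(S-3)^2] = Σ (s-3)^2·P(S=s)
 = 4·1/4 + 1·3/8 + 0·1/8 + 1·1/4
 = 1 + 3/8 + 0 + 1/4
 = 13/8

1.625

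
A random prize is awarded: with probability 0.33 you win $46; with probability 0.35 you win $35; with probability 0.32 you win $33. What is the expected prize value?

37.99

E[payout] = 46·0.33 + 35·0.35 + 33·0.32
 = 15.18 + 12.25 + 10.56
 = 37.99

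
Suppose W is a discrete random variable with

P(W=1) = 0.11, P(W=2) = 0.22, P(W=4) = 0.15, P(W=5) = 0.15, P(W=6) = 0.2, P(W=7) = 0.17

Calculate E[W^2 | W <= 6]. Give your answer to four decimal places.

17.2771

P(W <= 6) = 0.11 + 0.22 + 0.15 + 0.15 + 0.2 = 0.83.
E[W^2 | W <= 6] = [1·0.11 + 4·0.22 + 16·0.15 + 25·0.15 + 36·0.2] / 0.83
 = 14.34 / 0.83
 = 1434/83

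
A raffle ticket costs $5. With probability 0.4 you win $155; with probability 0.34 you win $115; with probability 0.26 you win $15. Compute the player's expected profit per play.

100

E[payout] = 155·0.4 + 115·0.34 + 15·0.26
 = 62 + 39.1 + 3.9
 = 105
Net = 105 - 5 = 100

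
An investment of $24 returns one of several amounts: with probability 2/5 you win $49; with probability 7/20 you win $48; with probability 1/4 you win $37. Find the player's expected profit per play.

21.65

E[payout] = 49·2/5 + 48·7/20 + 37·1/4
 = 98/5 + 84/5 + 37/4
 = 913/20
Net = 913/20 - 24 = 433/20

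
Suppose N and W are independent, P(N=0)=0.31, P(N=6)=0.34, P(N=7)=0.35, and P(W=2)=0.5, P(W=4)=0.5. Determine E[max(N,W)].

E[max(N,W)] = Σ_n Σ_w max(n,w) · P(N=n)P(W=w)
 = 2·0.155 + 4·0.155 + 6·0.17 + 6·0.17 + 7·0.175 + 7·0.175
 = 0.31 + 0.62 + 1.02 + 1.02 + 1.225 + 1.225
 = 5.42

5.42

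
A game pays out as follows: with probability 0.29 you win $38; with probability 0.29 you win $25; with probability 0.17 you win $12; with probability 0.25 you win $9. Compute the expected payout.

E[payout] = 38·0.29 + 25·0.29 + 12·0.17 + 9·0.25
 = 11.02 + 7.25 + 2.04 + 2.25
 = 22.56

22.56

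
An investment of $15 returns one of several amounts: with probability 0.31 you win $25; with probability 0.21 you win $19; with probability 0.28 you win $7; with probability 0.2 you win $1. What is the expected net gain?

E[payout] = 25·0.31 + 19·0.21 + 7·0.28 + 1·0.2
 = 7.75 + 3.99 + 1.96 + 0.2
 = 13.9
Net = 13.9 - 15 = -1.1

-1.1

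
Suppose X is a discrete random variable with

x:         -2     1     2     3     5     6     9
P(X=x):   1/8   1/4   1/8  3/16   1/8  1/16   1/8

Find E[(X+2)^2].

E[(X+2)^2] = Σ (x+2)^2·P(X=x)
 = 0·1/8 + 9·1/4 + 16·1/8 + 25·3/16 + 49·1/8 + 64·1/16 + 121·1/8
 = 0 + 9/4 + 2 + 75/16 + 49/8 + 4 + 121/8
 = 547/16

34.1875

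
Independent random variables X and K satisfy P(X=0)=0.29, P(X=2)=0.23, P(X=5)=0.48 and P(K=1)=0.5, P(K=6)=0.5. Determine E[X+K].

6.36

E[X+K] = Σ_x Σ_k (x+k) · P(X=x)P(K=k)
 = 1·0.145 + 6·0.145 + 3·0.115 + 8·0.115 + 6·0.24 + 11·0.24
 = 0.145 + 0.87 + 0.345 + 0.92 + 1.44 + 2.64
 = 6.36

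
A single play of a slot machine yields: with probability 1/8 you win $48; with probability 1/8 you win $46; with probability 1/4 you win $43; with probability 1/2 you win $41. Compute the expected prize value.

E[payout] = 48·1/8 + 46·1/8 + 43·1/4 + 41·1/2
 = 6 + 23/4 + 43/4 + 41/2
 = 43

43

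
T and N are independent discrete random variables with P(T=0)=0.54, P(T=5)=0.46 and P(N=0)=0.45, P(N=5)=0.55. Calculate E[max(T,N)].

3.785

E[max(T,N)] = Σ_t Σ_n max(t,n) · P(T=t)P(N=n)
 = 0·0.243 + 5·0.297 + 5·0.207 + 5·0.253
 = 0 + 1.485 + 1.035 + 1.265
 = 3.785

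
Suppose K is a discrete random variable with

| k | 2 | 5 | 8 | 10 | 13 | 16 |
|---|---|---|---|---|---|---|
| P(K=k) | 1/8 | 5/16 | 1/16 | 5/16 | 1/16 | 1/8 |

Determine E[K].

E[K] = Σ k·P(K=k)
 = 2·1/8 + 5·5/16 + 8·1/16 + 10·5/16 + 13·1/16 + 16·1/8
 = 1/4 + 25/16 + 1/2 + 25/8 + 13/16 + 2
 = 33/4

8.25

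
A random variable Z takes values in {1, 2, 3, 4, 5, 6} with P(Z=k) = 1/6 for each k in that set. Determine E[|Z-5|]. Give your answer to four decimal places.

E[|Z-5|] = Σ |z-5|·P(Z=z)
 = 4·1/6 + 3·1/6 + 2·1/6 + 1·1/6 + 0·1/6 + 1·1/6
 = 2/3 + 1/2 + 1/3 + 1/6 + 0 + 1/6
 = 11/6

1.8333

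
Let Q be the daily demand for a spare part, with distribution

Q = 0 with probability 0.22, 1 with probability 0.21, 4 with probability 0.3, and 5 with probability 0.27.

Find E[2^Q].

E[2^Q] = Σ 2^q·P(Q=q)
 = 1·0.22 + 2·0.21 + 16·0.3 + 32·0.27
 = 0.22 + 0.42 + 4.8 + 8.64
 = 14.08

14.08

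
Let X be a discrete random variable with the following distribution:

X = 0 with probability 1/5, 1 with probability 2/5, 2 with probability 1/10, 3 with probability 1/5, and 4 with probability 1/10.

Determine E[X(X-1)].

E[X(X-1)] = Σ x(x-1)·P(X=x)
 = 0·1/5 + 0·2/5 + 2·1/10 + 6·1/5 + 12·1/10
 = 0 + 0 + 1/5 + 6/5 + 6/5
 = 13/5

2.6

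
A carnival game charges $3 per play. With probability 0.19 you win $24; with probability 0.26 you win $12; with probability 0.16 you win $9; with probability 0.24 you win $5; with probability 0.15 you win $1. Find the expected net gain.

E[payout] = 24·0.19 + 12·0.26 + 9·0.16 + 5·0.24 + 1·0.15
 = 4.56 + 3.12 + 1.44 + 1.2 + 0.15
 = 10.47
Net = 10.47 - 3 = 7.47

7.47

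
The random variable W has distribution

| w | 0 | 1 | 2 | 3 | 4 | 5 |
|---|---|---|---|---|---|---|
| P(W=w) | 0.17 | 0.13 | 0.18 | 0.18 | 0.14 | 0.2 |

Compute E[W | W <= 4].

1.9875

P(W <= 4) = 0.17 + 0.13 + 0.18 + 0.18 + 0.14 = 0.8.
E[W | W <= 4] = [0·0.17 + 1·0.13 + 2·0.18 + 3·0.18 + 4·0.14] / 0.8
 = 1.59 / 0.8
 = 159/80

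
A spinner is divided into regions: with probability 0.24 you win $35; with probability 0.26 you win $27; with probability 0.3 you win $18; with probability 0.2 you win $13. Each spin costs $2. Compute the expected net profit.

E[payout] = 35·0.24 + 27·0.26 + 18·0.3 + 13·0.2
 = 8.4 + 7.02 + 5.4 + 2.6
 = 23.42
Net = 23.42 - 2 = 21.42

21.42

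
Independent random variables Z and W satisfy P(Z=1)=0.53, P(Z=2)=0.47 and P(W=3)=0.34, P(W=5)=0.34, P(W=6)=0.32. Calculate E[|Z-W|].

3.17

E[|Z-W|] = Σ_z Σ_w |z-w| · P(Z=z)P(W=w)
 = 2·0.1802 + 4·0.1802 + 5·0.1696 + 1·0.1598 + 3·0.1598 + 4·0.1504
 = 0.3604 + 0.7208 + 0.848 + 0.1598 + 0.4794 + 0.6016
 = 3.17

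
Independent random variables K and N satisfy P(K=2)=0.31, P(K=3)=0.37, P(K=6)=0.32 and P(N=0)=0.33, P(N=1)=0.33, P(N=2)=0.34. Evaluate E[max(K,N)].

3.65

E[max(K,N)] = Σ_k Σ_n max(k,n) · P(K=k)P(N=n)
 = 2·0.1023 + 2·0.1023 + 2·0.1054 + 3·0.1221 + 3·0.1221 + 3·0.1258 + 6·0.1056 + 6·0.1056 + 6·0.1088
 = 0.2046 + 0.2046 + 0.2108 + 0.3663 + 0.3663 + 0.3774 + 0.6336 + 0.6336 + 0.6528
 = 3.65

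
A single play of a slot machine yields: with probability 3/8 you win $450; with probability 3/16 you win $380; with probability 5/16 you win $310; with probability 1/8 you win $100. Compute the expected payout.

E[payout] = 450·3/8 + 380·3/16 + 310·5/16 + 100·1/8
 = 675/4 + 285/4 + 775/8 + 25/2
 = 2795/8

349.375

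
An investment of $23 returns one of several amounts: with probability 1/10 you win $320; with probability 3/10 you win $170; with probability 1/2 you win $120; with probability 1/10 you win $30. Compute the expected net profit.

E[payout] = 320·1/10 + 170·3/10 + 120·1/2 + 30·1/10
 = 32 + 51 + 60 + 3
 = 146
Net = 146 - 23 = 123

123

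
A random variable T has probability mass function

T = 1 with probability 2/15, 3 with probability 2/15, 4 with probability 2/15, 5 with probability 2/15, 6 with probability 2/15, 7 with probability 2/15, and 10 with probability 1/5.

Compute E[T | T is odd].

4

P(T is odd) = 2/15 + 2/15 + 2/15 + 2/15 = 8/15.
E[T | T is odd] = [1·2/15 + 3·2/15 + 5·2/15 + 7·2/15] / (8/15)
 = 32/15 / (8/15)
 = 4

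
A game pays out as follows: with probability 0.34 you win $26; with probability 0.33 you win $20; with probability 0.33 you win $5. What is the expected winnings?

17.09

E[payout] = 26·0.34 + 20·0.33 + 5·0.33
 = 8.84 + 6.6 + 1.65
 = 17.09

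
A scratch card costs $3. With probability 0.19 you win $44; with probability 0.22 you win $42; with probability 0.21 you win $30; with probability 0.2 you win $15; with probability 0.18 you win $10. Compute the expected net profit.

E[payout] = 44·0.19 + 42·0.22 + 30·0.21 + 15·0.2 + 10·0.18
 = 8.36 + 9.24 + 6.3 + 3 + 1.8
 = 28.7
Net = 28.7 - 3 = 25.7

25.7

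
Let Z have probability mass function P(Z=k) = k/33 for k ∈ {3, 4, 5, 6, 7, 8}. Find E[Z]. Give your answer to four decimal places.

E[Z] = Σ z·P(Z=z)
 = 3·1/11 + 4·4/33 + 5·5/33 + 6·2/11 + 7·7/33 + 8·8/33
 = 3/11 + 16/33 + 25/33 + 12/11 + 49/33 + 64/33
 = 199/33

6.0303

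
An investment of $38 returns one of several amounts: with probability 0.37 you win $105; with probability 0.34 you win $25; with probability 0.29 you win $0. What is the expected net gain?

9.35

E[payout] = 105·0.37 + 25·0.34 + 0·0.29
 = 38.85 + 8.5 + 0
 = 47.35
Net = 47.35 - 38 = 9.35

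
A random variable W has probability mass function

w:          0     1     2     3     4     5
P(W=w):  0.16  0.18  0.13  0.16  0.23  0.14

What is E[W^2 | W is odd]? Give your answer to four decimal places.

P(W is odd) = 0.18 + 0.16 + 0.14 = 0.48.
E[W^2 | W is odd] = [1·0.18 + 9·0.16 + 25·0.14] / 0.48
 = 5.12 / 0.48
 = 32/3

10.6667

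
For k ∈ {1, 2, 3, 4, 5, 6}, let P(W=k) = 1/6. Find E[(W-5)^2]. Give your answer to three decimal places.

5.167

E[(W-5)^2] = Σ (w-5)^2·P(W=w)
 = 16·1/6 + 9·1/6 + 4·1/6 + 1·1/6 + 0·1/6 + 1·1/6
 = 8/3 + 3/2 + 2/3 + 1/6 + 0 + 1/6
 = 31/6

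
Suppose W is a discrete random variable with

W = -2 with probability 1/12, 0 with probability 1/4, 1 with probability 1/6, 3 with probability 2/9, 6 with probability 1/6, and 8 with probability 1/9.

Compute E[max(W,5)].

E[max(W,5)] = Σ max(w,5)·P(W=w)
 = 5·1/12 + 5·1/4 + 5·1/6 + 5·2/9 + 6·1/6 + 8·1/9
 = 5/12 + 5/4 + 5/6 + 10/9 + 1 + 8/9
 = 11/2

5.5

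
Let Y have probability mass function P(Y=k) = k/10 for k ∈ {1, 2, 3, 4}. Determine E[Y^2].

E[Y^2] = Σ y^2·P(Y=y)
 = 1·1/10 + 4·1/5 + 9·3/10 + 16·2/5
 = 1/10 + 4/5 + 27/10 + 32/5
 = 10

10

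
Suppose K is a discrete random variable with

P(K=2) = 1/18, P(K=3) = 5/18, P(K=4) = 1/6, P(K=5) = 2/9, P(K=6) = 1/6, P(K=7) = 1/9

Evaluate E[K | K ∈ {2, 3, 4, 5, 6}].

P(K ∈ {2, 3, 4, 5, 6}) = 1/18 + 5/18 + 1/6 + 2/9 + 1/6 = 8/9.
E[K | K ∈ {2, 3, 4, 5, 6}] = [2·1/18 + 3·5/18 + 4·1/6 + 5·2/9 + 6·1/6] / (8/9)
 = 67/18 / (8/9)
 = 67/16

4.1875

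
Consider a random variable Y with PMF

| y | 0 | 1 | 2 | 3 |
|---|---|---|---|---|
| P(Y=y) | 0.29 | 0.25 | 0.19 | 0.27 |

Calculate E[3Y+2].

E[3Y+2] = Σ (3y+2)·P(Y=y)
 = 2·0.29 + 5·0.25 + 8·0.19 + 11·0.27
 = 0.58 + 1.25 + 1.52 + 2.97
 = 6.32

6.32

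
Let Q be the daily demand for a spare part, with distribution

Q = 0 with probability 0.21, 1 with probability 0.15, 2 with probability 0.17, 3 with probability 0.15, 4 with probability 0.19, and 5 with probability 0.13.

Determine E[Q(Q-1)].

6.12

E[Q(Q-1)] = Σ q(q-1)·P(Q=q)
 = 0·0.21 + 0·0.15 + 2·0.17 + 6·0.15 + 12·0.19 + 20·0.13
 = 0 + 0 + 0.34 + 0.9 + 2.28 + 2.6
 = 6.12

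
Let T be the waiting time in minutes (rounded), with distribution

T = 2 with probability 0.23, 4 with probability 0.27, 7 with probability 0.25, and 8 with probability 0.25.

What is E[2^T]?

E[2^T] = Σ 2^t·P(T=t)
 = 4·0.23 + 16·0.27 + 128·0.25 + 256·0.25
 = 0.92 + 4.32 + 32 + 64
 = 101.24

101.24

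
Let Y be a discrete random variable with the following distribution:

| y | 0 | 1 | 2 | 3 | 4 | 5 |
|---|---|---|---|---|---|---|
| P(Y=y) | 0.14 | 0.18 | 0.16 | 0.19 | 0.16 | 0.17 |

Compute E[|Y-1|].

E[|Y-1|] = Σ |y-1|·P(Y=y)
 = 1·0.14 + 0·0.18 + 1·0.16 + 2·0.19 + 3·0.16 + 4·0.17
 = 0.14 + 0 + 0.16 + 0.38 + 0.48 + 0.68
 = 1.84

1.84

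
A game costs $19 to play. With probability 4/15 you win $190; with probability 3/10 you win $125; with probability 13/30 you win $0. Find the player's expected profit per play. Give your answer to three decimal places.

E[payout] = 190·4/15 + 125·3/10 + 0·13/30
 = 152/3 + 75/2 + 0
 = 529/6
Net = 529/6 - 19 = 415/6

69.167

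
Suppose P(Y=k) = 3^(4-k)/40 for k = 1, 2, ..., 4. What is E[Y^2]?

2.65

E[Y^2] = Σ y^2·P(Y=y)
 = 1·27/40 + 4·9/40 + 9·3/40 + 16·1/40
 = 27/40 + 9/10 + 27/40 + 2/5
 = 53/20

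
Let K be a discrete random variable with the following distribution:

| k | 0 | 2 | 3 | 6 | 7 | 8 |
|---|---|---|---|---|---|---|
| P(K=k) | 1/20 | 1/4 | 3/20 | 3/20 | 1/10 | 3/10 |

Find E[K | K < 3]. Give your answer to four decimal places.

P(K < 3) = 1/20 + 1/4 = 3/10.
E[K | K < 3] = [0·1/20 + 2·1/4] / (3/10)
 = 1/2 / (3/10)
 = 5/3

1.6667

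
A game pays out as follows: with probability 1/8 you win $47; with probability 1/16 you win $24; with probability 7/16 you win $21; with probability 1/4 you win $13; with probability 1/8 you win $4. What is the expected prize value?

20.3125

E[payout] = 47·1/8 + 24·1/16 + 21·7/16 + 13·1/4 + 4·1/8
 = 47/8 + 3/2 + 147/16 + 13/4 + 1/2
 = 325/16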